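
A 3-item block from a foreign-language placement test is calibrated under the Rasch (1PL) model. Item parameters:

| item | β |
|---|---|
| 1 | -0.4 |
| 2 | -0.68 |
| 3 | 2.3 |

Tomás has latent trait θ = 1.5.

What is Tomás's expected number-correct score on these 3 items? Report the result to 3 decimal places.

P(θ) = 1 / (1 + exp(−(θ − β)))
P_1 = 1/(1+e^{-1.9000}) = 0.8699
P_2 = 1/(1+e^{-2.1800}) = 0.8984
P_3 = 1/(1+e^{0.8000}) = 0.3100
E[score] = 0.8699 + 0.8984 + 0.3100 = 2.0784

2.078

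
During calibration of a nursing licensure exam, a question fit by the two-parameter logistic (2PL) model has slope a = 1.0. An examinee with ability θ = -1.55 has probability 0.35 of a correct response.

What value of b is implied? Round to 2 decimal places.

-0.93

P(θ) = 1 / (1 + exp(−a(θ − b)))
logit(0.35) = ln(0.35/0.65) = -0.6190
b = θ − logit/(a) = -1.55 − (-0.6190)/1.0000 = -0.9310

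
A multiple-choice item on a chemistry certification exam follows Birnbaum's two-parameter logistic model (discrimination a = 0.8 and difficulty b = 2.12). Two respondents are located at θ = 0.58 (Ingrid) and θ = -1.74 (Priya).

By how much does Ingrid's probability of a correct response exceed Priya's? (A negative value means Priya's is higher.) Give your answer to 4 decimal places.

0.1822

P(θ) = 1 / (1 + exp(−a(θ − b)))
P(Ingrid) = 0.2258  [exponent -1.2320]
P(Priya) = 0.0436  [exponent -3.0880]
Difference = 0.2258 − 0.0436 = 0.1822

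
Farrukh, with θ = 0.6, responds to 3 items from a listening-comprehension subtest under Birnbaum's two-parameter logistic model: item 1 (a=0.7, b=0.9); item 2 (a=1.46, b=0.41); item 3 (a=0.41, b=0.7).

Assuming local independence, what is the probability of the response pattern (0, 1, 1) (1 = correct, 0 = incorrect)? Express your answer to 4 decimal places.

P(θ) = 1 / (1 + exp(−a(θ − b)))
P_1 = 1/(1+e^{0.2100}) = 0.4477
P_2 = 1/(1+e^{-0.2774}) = 0.5689
P_3 = 1/(1+e^{0.0410}) = 0.4898
L = (1−P_1) × P_2 × P_3 = 0.5523 × 0.5689 × 0.4898 = 0.15389

0.1539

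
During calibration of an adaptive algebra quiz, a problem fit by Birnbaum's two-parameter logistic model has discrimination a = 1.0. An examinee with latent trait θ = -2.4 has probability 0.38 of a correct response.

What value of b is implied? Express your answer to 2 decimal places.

-1.91

P(θ) = 1 / (1 + exp(−a(θ − b)))
logit(0.38) = ln(0.38/0.62) = -0.4895
b = θ − logit/(a) = -2.4 − (-0.4895)/1.0000 = -1.9105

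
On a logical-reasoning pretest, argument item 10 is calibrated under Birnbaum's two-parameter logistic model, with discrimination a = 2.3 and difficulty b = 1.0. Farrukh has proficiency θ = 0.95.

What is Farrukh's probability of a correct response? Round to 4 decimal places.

P(θ) = 1 / (1 + exp(−a(θ − b)))
Exponent: 2.3 × (0.95 − 1.0) = -0.1150
1/(1 + e^{0.1150}) = 0.4713

0.4713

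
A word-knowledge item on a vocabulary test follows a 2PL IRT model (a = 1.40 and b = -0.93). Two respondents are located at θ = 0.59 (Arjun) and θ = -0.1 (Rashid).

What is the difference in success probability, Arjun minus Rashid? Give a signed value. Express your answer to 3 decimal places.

0.132

P(θ) = 1 / (1 + exp(−a(θ − b)))
P(Arjun) = 0.8936  [exponent 2.1280]
P(Rashid) = 0.7617  [exponent 1.1620]
Difference = 0.8936 − 0.7617 = 0.1319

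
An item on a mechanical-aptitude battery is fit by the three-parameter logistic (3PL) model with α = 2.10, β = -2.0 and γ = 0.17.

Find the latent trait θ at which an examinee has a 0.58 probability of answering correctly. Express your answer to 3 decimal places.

P(θ) = γ + (1 − γ) · 1 / (1 + exp(−α(θ − β)))
Remove guessing floor: (0.58 − 0.17)/(1 − 0.17) = 0.4940
logit = ln(0.4940/0.5060) = -0.0241
θ = β + logit/(α) = -2.0 + (-0.0241)/2.1000 = -2.0115

-2.011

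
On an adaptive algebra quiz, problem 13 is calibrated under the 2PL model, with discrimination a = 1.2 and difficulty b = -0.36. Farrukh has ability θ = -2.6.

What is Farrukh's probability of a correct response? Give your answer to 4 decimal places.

P(θ) = 1 / (1 + exp(−a(θ − b)))
Exponent: 1.2 × (-2.6 − (-0.36)) = -2.6880
1/(1 + e^{2.6880}) = 0.0637

0.0637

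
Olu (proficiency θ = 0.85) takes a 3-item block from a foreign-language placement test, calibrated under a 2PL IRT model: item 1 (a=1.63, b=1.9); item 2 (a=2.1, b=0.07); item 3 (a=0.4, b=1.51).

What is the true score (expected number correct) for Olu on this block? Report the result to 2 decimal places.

P(θ) = 1 / (1 + exp(−a(θ − b)))
P_1 = 1/(1+e^{1.7115}) = 0.1530
P_2 = 1/(1+e^{-1.6380}) = 0.8373
P_3 = 1/(1+e^{0.2640}) = 0.4344
E[score] = 0.1530 + 0.8373 + 0.4344 = 1.4246

1.42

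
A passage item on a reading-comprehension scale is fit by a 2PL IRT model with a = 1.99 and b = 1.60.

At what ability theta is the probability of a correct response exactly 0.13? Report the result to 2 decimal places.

0.64

P(theta) = 1 / (1 + exp(−a(theta − b)))
logit = ln(0.1300/0.8700) = -1.9010
theta = b + logit/(a) = 1.60 + (-1.9010)/1.9900 = 0.6447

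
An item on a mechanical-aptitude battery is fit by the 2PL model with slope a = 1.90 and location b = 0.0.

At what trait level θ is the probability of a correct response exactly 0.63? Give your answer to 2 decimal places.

0.28

P(θ) = 1 / (1 + exp(−a(θ − b)))
logit = ln(0.6300/0.3700) = 0.5322
θ = b + logit/(a) = 0.0 + 0.5322/1.9000 = 0.2801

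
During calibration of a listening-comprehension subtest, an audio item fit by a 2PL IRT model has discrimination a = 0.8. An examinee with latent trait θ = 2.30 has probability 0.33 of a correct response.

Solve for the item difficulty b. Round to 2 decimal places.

3.19

P(θ) = 1 / (1 + exp(−a(θ − b)))
logit(0.33) = ln(0.33/0.67) = -0.7082
b = θ − logit/(a) = 2.30 − (-0.7082)/0.8000 = 3.1852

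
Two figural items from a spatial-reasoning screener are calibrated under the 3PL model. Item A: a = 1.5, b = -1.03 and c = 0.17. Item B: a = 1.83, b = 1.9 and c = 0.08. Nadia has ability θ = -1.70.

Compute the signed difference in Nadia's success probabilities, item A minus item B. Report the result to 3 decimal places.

P(θ) = c + (1 − c) · 1 / (1 + exp(−a(θ − b)))
P_A = 0.3924
P_B = 0.0813
P_A − P_B = 0.3111

0.311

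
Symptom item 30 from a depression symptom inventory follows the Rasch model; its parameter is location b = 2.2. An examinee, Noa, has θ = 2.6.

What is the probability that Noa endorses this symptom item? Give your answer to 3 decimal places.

P(θ) = 1 / (1 + exp(−(θ − b)))
Exponent: (2.6 − 2.2) = 0.4000
1/(1 + e^{-0.4000}) = 0.5987
P = 0.5987

0.599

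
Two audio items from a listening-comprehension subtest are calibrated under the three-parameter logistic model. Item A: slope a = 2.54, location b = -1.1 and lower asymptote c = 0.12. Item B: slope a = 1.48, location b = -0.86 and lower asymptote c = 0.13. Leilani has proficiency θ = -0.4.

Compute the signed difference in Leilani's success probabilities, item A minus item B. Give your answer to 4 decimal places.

0.1652

P(θ) = c + (1 − c) · 1 / (1 + exp(−a(θ − b)))
P_A = 0.8728
P_B = 0.7076
P_A − P_B = 0.1652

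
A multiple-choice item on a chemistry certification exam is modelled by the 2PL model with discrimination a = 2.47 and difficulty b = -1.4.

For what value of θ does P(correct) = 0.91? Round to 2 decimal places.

-0.46

P(θ) = 1 / (1 + exp(−a(θ − b)))
logit = ln(0.9100/0.0900) = 2.3136
θ = b + logit/(a) = -1.4 + 2.3136/2.4700 = -0.4633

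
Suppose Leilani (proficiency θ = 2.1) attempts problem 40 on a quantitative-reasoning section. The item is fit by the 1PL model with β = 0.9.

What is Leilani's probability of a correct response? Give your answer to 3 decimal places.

0.769

P(θ) = 1 / (1 + exp(−(θ − β)))
Exponent: (2.1 − 0.9) = 1.2000
1/(1 + e^{-1.2000}) = 0.7685
P = 0.7685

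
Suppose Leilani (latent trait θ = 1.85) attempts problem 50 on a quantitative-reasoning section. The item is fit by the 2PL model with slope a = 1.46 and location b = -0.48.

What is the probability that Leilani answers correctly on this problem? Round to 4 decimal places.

P(θ) = 1 / (1 + exp(−a(θ − b)))
Exponent: 1.46 × (1.85 − (-0.48)) = 3.4018
1/(1 + e^{-3.4018}) = 0.9678

0.9678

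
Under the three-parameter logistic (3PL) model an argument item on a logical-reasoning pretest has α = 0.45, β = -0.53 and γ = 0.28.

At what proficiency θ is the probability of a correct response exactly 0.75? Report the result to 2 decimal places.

P(θ) = γ + (1 − γ) · 1 / (1 + exp(−α(θ − β)))
Remove guessing floor: (0.75 − 0.28)/(1 − 0.28) = 0.6528
logit = ln(0.6528/0.3472) = 0.6313
θ = β + logit/(α) = -0.53 + 0.6313/0.4500 = 0.8728

0.87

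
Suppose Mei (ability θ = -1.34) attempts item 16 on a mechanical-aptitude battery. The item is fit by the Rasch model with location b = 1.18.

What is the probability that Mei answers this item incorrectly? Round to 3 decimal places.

0.926

P(θ) = 1 / (1 + exp(−(θ − b)))
Exponent: (-1.34 − 1.18) = -2.5200
1/(1 + e^{2.5200}) = 0.0745
P = 0.0745
P(incorrect) = 1 − 0.0745 = 0.9255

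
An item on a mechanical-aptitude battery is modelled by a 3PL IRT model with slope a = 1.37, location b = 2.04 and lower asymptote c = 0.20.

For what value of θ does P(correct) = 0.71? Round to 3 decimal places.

P(θ) = c + (1 − c) · 1 / (1 + exp(−a(θ − b)))
Remove guessing floor: (0.71 − 0.20)/(1 − 0.20) = 0.6375
logit = ln(0.6375/0.3625) = 0.5645
θ = b + logit/(a) = 2.04 + 0.5645/1.3700 = 2.4521

2.452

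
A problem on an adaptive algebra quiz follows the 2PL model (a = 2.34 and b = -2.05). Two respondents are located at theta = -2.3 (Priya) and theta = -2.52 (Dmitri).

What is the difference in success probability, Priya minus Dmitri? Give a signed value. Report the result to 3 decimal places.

P(theta) = 1 / (1 + exp(−a(theta − b)))
P(Priya) = 0.3578  [exponent -0.5850]
P(Dmitri) = 0.2498  [exponent -1.0998]
Difference = 0.3578 − 0.2498 = 0.1080

0.108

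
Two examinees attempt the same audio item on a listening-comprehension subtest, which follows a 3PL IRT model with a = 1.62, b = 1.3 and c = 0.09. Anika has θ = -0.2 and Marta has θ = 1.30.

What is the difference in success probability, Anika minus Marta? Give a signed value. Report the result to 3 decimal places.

P(θ) = c + (1 − c) · 1 / (1 + exp(−a(θ − b)))
P(Anika) = 0.1636  [exponent -2.4300]
P(Marta) = 0.5450  [exponent 0.0000]
Difference = 0.1636 − 0.5450 = -0.3814

-0.381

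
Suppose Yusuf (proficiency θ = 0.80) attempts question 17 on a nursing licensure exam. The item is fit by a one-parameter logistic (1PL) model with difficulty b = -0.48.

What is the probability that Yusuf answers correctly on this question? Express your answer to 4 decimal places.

0.7824

P(θ) = 1 / (1 + exp(−(θ − b)))
Exponent: (0.80 − (-0.48)) = 1.2800
1/(1 + e^{-1.2800}) = 0.7824
P = 0.7824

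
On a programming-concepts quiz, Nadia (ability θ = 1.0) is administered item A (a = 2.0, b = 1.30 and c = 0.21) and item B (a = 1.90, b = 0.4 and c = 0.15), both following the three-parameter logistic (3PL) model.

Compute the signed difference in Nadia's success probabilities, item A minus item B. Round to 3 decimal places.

P(θ) = c + (1 − c) · 1 / (1 + exp(−a(θ − b)))
P_A = 0.4899
P_B = 0.7940
P_A − P_B = -0.3041

-0.304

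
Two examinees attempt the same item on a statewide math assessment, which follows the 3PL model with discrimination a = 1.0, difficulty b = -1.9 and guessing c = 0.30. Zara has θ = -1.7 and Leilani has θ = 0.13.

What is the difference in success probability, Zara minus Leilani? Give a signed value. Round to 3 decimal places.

-0.234

P(θ) = c + (1 − c) · 1 / (1 + exp(−a(θ − b)))
P(Zara) = 0.6849  [exponent 0.2000]
P(Leilani) = 0.9187  [exponent 2.0300]
Difference = 0.6849 − 0.9187 = -0.2339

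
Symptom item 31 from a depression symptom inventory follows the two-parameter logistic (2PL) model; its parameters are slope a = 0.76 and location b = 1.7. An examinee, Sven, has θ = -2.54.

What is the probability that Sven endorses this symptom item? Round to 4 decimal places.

P(θ) = 1 / (1 + exp(−a(θ − b)))
Exponent: 0.76 × (-2.54 − 1.7) = -3.2224
1/(1 + e^{3.2224}) = 0.0383

0.0383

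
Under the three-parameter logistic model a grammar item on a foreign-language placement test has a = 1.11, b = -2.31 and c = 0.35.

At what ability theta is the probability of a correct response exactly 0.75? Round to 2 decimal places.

-1.89

P(theta) = c + (1 − c) · 1 / (1 + exp(−a(theta − b)))
Remove guessing floor: (0.75 − 0.35)/(1 − 0.35) = 0.6154
logit = ln(0.6154/0.3846) = 0.4700
theta = b + logit/(a) = -2.31 + 0.4700/1.1100 = -1.8866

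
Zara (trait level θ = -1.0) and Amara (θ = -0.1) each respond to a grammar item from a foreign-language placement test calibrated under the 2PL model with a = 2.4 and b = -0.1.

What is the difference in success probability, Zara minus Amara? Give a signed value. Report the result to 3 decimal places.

-0.397

P(θ) = 1 / (1 + exp(−a(θ − b)))
P(Zara) = 0.1034  [exponent -2.1600]
P(Amara) = 0.5000  [exponent 0.0000]
Difference = 0.1034 − 0.5000 = -0.3966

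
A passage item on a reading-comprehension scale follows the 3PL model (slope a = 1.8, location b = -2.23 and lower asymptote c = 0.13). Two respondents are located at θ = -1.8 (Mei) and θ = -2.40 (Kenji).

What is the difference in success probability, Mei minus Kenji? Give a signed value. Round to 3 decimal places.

P(θ) = c + (1 − c) · 1 / (1 + exp(−a(θ − b)))
P(Mei) = 0.7254  [exponent 0.7740]
P(Kenji) = 0.4990  [exponent -0.3060]
Difference = 0.7254 − 0.4990 = 0.2265

0.226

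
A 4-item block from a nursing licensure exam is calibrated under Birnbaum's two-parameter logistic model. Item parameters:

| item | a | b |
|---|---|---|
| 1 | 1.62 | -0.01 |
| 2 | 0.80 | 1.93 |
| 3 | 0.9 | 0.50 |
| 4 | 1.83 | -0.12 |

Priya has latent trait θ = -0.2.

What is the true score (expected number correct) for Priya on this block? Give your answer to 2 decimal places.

1.39

P(θ) = 1 / (1 + exp(−a(θ − b)))
P_1 = 1/(1+e^{0.3078}) = 0.4237
P_2 = 1/(1+e^{1.7040}) = 0.1539
P_3 = 1/(1+e^{0.6300}) = 0.3475
P_4 = 1/(1+e^{0.1464}) = 0.4635
E[score] = 0.4237 + 0.1539 + 0.3475 + 0.4635 = 1.3886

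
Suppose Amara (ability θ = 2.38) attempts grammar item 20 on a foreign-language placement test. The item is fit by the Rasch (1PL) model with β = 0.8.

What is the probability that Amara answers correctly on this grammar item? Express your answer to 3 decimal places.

P(θ) = 1 / (1 + exp(−(θ − β)))
Exponent: (2.38 − 0.8) = 1.5800
1/(1 + e^{-1.5800}) = 0.8292
P = 0.8292

0.829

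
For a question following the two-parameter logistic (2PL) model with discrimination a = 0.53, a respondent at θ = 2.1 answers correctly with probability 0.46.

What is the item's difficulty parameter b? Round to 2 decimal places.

2.40

P(θ) = 1 / (1 + exp(−a(θ − b)))
logit(0.46) = ln(0.46/0.54) = -0.1603
b = θ − logit/(a) = 2.1 − (-0.1603)/0.5300 = 2.4025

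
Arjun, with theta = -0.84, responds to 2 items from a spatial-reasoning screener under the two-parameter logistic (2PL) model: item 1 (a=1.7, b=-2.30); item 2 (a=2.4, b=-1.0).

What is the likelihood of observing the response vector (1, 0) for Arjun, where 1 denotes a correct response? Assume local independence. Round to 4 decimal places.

P(theta) = 1 / (1 + exp(−a(theta − b)))
P_1 = 1/(1+e^{-2.4820}) = 0.9229
P_2 = 1/(1+e^{-0.3840}) = 0.5948
L = P_1 × (1−P_2) = 0.9229 × 0.4052 = 0.37391

0.3739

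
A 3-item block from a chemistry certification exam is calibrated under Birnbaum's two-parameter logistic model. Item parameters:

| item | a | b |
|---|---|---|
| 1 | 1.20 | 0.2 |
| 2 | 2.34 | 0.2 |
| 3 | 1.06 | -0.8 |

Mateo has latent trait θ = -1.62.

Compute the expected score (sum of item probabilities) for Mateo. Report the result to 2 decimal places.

0.41

P(θ) = 1 / (1 + exp(−a(θ − b)))
P_1 = 1/(1+e^{2.1840}) = 0.1012
P_2 = 1/(1+e^{4.2588}) = 0.0139
P_3 = 1/(1+e^{0.8692}) = 0.2954
E[score] = 0.1012 + 0.0139 + 0.2954 = 0.4106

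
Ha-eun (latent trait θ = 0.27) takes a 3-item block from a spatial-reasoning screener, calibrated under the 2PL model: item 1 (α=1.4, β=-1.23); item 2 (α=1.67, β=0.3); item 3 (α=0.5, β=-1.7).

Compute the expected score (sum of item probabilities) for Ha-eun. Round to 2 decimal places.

P(θ) = 1 / (1 + exp(−α(θ − β)))
P_1 = 1/(1+e^{-2.1000}) = 0.8909
P_2 = 1/(1+e^{0.0501}) = 0.4875
P_3 = 1/(1+e^{-0.9850}) = 0.7281
E[score] = 0.8909 + 0.4875 + 0.7281 = 2.1065

2.11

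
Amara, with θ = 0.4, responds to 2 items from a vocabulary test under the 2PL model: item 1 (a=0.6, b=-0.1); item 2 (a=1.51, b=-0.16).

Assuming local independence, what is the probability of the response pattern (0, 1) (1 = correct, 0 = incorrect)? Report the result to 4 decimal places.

P(θ) = 1 / (1 + exp(−a(θ − b)))
P_1 = 1/(1+e^{-0.3000}) = 0.5744
P_2 = 1/(1+e^{-0.8456}) = 0.6996
L = (1−P_1) × P_2 = 0.4256 × 0.6996 = 0.29774

0.2977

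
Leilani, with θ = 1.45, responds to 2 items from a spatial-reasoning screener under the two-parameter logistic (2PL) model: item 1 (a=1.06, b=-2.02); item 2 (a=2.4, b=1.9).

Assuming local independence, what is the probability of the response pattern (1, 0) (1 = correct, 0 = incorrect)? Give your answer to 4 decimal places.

0.7281

P(θ) = 1 / (1 + exp(−a(θ − b)))
P_1 = 1/(1+e^{-3.6782}) = 0.9754
P_2 = 1/(1+e^{1.0800}) = 0.2535
L = P_1 × (1−P_2) = 0.9754 × 0.7465 = 0.72810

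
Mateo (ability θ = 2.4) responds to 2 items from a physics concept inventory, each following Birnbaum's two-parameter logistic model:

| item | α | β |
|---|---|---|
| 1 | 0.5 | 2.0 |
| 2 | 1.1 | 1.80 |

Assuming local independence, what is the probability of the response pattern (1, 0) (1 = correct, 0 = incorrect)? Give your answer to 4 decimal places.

P(θ) = 1 / (1 + exp(−α(θ − β)))
P_1 = 1/(1+e^{-0.2000}) = 0.5498
P_2 = 1/(1+e^{-0.6600}) = 0.6593
L = P_1 × (1−P_2) = 0.5498 × 0.3407 = 0.18735

0.1874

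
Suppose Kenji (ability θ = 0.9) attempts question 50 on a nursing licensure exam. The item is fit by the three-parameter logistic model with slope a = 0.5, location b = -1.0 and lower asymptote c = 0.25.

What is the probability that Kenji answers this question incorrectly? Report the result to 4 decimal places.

0.2092

P(θ) = c + (1 − c) · 1 / (1 + exp(−a(θ − b)))
Exponent: 0.5 × (0.9 − (-1.0)) = 0.9500
1/(1 + e^{-0.9500}) = 0.7211
P = 0.25 + 0.75 × 0.7211 = 0.7908
P(incorrect) = 1 − 0.7908 = 0.2092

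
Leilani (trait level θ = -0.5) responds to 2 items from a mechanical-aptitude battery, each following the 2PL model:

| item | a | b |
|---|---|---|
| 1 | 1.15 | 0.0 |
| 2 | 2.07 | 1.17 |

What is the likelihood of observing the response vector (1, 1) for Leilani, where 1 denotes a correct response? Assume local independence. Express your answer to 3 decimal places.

0.011

P(θ) = 1 / (1 + exp(−a(θ − b)))
P_1 = 1/(1+e^{0.5750}) = 0.3601
P_2 = 1/(1+e^{3.4569}) = 0.0306
L = P_1 × P_2 = 0.3601 × 0.0306 = 0.01101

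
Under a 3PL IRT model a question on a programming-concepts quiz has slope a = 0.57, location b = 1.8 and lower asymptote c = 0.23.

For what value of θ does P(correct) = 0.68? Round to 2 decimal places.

2.40

P(θ) = c + (1 − c) · 1 / (1 + exp(−a(θ − b)))
Remove guessing floor: (0.68 − 0.23)/(1 − 0.23) = 0.5844
logit = ln(0.5844/0.4156) = 0.3409
θ = b + logit/(a) = 1.8 + 0.3409/0.5700 = 2.3981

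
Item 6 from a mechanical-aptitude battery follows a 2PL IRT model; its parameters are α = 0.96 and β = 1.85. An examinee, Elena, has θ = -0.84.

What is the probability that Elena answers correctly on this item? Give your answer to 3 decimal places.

P(θ) = 1 / (1 + exp(−α(θ − β)))
Exponent: 0.96 × (-0.84 − 1.85) = -2.5824
1/(1 + e^{2.5824}) = 0.0703

0.070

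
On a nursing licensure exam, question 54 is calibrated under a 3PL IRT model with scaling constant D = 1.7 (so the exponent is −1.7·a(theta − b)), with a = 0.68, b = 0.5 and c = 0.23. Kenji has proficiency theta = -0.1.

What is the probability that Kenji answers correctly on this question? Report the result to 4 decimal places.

0.4866

P(theta) = c + (1 − c) · 1 / (1 + exp(−D·a(theta − b)))
Exponent: 1.7 × 0.68 × (-0.1 − 0.5) = -0.6936
1/(1 + e^{0.6936}) = 0.3332
P = 0.23 + 0.77 × 0.3332 = 0.4866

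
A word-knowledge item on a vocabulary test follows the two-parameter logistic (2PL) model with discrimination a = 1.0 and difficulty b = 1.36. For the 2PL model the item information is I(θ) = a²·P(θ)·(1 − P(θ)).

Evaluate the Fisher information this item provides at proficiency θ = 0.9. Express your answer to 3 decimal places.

0.237

P = 1/(1+e^{0.4600}) = 0.3870
P(1−P) = 0.3870 × 0.6130 = 0.2372
I = a² × P(1−P) = 1.0² × 0.2372 = 0.23723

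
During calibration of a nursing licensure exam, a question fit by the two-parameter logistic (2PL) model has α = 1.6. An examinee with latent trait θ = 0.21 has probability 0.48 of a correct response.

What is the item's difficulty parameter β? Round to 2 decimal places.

P(θ) = 1 / (1 + exp(−α(θ − β)))
logit(0.48) = ln(0.48/0.52) = -0.0800
β = θ − logit/(α) = 0.21 − (-0.0800)/1.6000 = 0.2600

0.26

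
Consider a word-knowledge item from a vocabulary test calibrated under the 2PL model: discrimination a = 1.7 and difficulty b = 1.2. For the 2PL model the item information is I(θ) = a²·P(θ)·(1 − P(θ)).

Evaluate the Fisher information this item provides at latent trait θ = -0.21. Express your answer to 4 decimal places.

0.2209

P = 1/(1+e^{2.3970}) = 0.0834
P(1−P) = 0.0834 × 0.9166 = 0.0764
I = a² × P(1−P) = 1.7² × 0.0764 = 0.22093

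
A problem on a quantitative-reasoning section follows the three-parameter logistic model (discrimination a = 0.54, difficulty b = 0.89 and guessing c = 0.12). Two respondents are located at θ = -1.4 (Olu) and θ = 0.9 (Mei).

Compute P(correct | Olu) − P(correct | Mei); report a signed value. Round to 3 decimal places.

-0.243

P(θ) = c + (1 − c) · 1 / (1 + exp(−a(θ − b)))
P(Olu) = 0.3180  [exponent -1.2366]
P(Mei) = 0.5612  [exponent 0.0054]
Difference = 0.3180 − 0.5612 = -0.2432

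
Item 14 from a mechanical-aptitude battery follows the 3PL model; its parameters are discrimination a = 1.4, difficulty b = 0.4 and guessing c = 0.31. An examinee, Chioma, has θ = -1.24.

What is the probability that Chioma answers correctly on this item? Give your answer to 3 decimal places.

0.373

P(θ) = c + (1 − c) · 1 / (1 + exp(−a(θ − b)))
Exponent: 1.4 × (-1.24 − 0.4) = -2.2960
1/(1 + e^{2.2960}) = 0.0915
P = 0.31 + 0.69 × 0.0915 = 0.3731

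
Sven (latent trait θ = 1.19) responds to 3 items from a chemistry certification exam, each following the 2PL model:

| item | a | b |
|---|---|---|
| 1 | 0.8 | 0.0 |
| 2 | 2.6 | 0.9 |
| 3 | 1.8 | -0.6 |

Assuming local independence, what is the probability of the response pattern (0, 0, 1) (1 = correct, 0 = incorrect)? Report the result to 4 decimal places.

0.0857

P(θ) = 1 / (1 + exp(−a(θ − b)))
P_1 = 1/(1+e^{-0.9520}) = 0.7215
P_2 = 1/(1+e^{-0.7540}) = 0.6800
P_3 = 1/(1+e^{-3.2220}) = 0.9617
L = (1−P_1) × (1−P_2) × P_3 = 0.2785 × 0.3200 × 0.9617 = 0.08568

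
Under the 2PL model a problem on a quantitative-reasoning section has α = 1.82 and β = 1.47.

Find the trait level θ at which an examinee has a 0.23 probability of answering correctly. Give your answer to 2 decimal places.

P(θ) = 1 / (1 + exp(−α(θ − β)))
logit = ln(0.2300/0.7700) = -1.2083
θ = β + logit/(α) = 1.47 + (-1.2083)/1.8200 = 0.8061

0.81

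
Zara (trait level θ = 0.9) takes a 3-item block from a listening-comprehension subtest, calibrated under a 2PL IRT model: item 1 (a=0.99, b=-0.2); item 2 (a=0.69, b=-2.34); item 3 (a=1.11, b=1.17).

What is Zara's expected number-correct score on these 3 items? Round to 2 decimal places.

P(θ) = 1 / (1 + exp(−a(θ − b)))
P_1 = 1/(1+e^{-1.0890}) = 0.7482
P_2 = 1/(1+e^{-2.2356}) = 0.9034
P_3 = 1/(1+e^{0.2997}) = 0.4256
E[score] = 0.7482 + 0.9034 + 0.4256 = 2.0772

2.08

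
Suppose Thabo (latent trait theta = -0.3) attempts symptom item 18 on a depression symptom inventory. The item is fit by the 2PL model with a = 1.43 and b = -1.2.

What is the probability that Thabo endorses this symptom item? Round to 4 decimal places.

0.7836

P(theta) = 1 / (1 + exp(−a(theta − b)))
Exponent: 1.43 × (-0.3 − (-1.2)) = 1.2870
1/(1 + e^{-1.2870}) = 0.7836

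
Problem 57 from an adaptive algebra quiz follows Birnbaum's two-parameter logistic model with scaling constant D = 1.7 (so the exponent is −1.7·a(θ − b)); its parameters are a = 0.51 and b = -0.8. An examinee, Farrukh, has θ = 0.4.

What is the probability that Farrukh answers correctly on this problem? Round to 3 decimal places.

P(θ) = 1 / (1 + exp(−D·a(θ − b)))
Exponent: 1.7 × 0.51 × (0.4 − (-0.8)) = 1.0404
1/(1 + e^{-1.0404}) = 0.7389
P = 0.7389

0.739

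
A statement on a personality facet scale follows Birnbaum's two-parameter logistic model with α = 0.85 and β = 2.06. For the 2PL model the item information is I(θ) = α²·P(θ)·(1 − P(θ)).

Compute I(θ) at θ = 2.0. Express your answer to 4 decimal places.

P = 1/(1+e^{0.0510}) = 0.4873
P(1−P) = 0.4873 × 0.5127 = 0.2498
I = α² × P(1−P) = 0.85² × 0.2498 = 0.18051

0.1805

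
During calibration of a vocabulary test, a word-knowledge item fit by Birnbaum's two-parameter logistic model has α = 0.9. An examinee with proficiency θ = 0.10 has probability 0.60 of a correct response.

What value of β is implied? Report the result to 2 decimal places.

-0.35

P(θ) = 1 / (1 + exp(−α(θ − β)))
logit(0.60) = ln(0.60/0.40) = 0.4055
β = θ − logit/(α) = 0.10 − 0.4055/0.9000 = -0.3505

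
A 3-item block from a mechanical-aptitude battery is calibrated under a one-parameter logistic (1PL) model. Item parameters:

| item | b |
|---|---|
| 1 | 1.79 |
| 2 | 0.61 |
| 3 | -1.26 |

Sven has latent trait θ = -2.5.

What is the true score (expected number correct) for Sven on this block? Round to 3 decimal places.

0.281

P(θ) = 1 / (1 + exp(−(θ − b)))
P_1 = 1/(1+e^{4.2900}) = 0.0135
P_2 = 1/(1+e^{3.1100}) = 0.0427
P_3 = 1/(1+e^{1.2400}) = 0.2244
E[score] = 0.0135 + 0.0427 + 0.2244 = 0.2807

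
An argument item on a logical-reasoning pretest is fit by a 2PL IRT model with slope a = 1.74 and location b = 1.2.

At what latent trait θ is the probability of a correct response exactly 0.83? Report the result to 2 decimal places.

P(θ) = 1 / (1 + exp(−a(θ − b)))
logit = ln(0.8300/0.1700) = 1.5856
θ = b + logit/(a) = 1.2 + 1.5856/1.7400 = 2.1113

2.11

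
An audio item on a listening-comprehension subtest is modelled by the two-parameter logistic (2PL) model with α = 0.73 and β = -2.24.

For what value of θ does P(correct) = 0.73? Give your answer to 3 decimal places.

-0.878

P(θ) = 1 / (1 + exp(−α(θ − β)))
logit = ln(0.7300/0.2700) = 0.9946
θ = β + logit/(α) = -2.24 + 0.9946/0.7300 = -0.8775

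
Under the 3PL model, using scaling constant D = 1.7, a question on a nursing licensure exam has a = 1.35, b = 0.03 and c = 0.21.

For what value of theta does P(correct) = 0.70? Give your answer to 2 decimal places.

0.24

P(theta) = c + (1 − c) · 1 / (1 + exp(−D·a(theta − b)))
Remove guessing floor: (0.70 − 0.21)/(1 − 0.21) = 0.6203
logit = ln(0.6203/0.3797) = 0.4906
theta = b + logit/(1.7·a) = 0.03 + 0.4906/2.2950 = 0.2438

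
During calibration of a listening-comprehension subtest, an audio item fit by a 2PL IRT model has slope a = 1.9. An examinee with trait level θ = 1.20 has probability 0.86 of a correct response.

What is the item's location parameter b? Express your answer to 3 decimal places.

0.245

P(θ) = 1 / (1 + exp(−a(θ − b)))
logit(0.86) = ln(0.86/0.14) = 1.8153
b = θ − logit/(a) = 1.20 − 1.8153/1.9000 = 0.2446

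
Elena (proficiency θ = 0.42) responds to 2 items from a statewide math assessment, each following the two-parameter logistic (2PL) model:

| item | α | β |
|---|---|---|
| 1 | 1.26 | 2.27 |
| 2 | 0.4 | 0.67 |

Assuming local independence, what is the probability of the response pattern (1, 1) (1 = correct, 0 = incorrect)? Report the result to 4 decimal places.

P(θ) = 1 / (1 + exp(−α(θ − β)))
P_1 = 1/(1+e^{2.3310}) = 0.0886
P_2 = 1/(1+e^{0.1000}) = 0.4750
L = P_1 × P_2 = 0.0886 × 0.4750 = 0.04208

0.0421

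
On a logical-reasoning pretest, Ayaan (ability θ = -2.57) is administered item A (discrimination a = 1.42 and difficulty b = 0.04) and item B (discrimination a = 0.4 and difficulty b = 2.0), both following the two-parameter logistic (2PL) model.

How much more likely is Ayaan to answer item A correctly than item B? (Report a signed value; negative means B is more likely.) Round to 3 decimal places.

P(θ) = 1 / (1 + exp(−a(θ − b)))
P_A = 0.0240
P_B = 0.1385
P_A − P_B = -0.1145

-0.114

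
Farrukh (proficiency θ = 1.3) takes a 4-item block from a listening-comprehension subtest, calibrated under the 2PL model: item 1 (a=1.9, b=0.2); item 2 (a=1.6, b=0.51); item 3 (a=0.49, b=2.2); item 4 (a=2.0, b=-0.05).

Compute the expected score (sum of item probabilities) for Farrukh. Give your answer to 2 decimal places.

P(θ) = 1 / (1 + exp(−a(θ − b)))
P_1 = 1/(1+e^{-2.0900}) = 0.8899
P_2 = 1/(1+e^{-1.2640}) = 0.7797
P_3 = 1/(1+e^{0.4410}) = 0.3915
P_4 = 1/(1+e^{-2.7000}) = 0.9370
E[score] = 0.8899 + 0.7797 + 0.3915 + 0.9370 = 2.9982

3.00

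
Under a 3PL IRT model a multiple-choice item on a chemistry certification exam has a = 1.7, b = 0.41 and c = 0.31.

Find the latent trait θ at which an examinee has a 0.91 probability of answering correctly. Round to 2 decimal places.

P(θ) = c + (1 − c) · 1 / (1 + exp(−a(θ − b)))
Remove guessing floor: (0.91 − 0.31)/(1 − 0.31) = 0.8696
logit = ln(0.8696/0.1304) = 1.8971
θ = b + logit/(a) = 0.41 + 1.8971/1.7000 = 1.5260

1.53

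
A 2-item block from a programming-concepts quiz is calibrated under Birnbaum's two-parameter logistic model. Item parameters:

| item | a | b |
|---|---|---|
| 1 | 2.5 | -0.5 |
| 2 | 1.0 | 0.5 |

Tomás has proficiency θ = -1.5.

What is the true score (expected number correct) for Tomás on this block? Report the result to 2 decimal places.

P(θ) = 1 / (1 + exp(−a(θ − b)))
P_1 = 1/(1+e^{2.5000}) = 0.0759
P_2 = 1/(1+e^{2.0000}) = 0.1192
E[score] = 0.0759 + 0.1192 = 0.1951

0.20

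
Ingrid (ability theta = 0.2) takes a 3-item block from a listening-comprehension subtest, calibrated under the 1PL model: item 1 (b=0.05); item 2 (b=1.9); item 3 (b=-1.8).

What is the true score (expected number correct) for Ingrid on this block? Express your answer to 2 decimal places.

P(theta) = 1 / (1 + exp(−(theta − b)))
P_1 = 1/(1+e^{-0.1500}) = 0.5374
P_2 = 1/(1+e^{1.7000}) = 0.1545
P_3 = 1/(1+e^{-2.0000}) = 0.8808
E[score] = 0.5374 + 0.1545 + 0.8808 = 1.5727

1.57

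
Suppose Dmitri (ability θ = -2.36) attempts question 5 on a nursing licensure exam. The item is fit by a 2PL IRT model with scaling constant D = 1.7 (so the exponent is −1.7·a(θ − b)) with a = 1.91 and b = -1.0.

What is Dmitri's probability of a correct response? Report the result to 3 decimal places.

0.012

P(θ) = 1 / (1 + exp(−D·a(θ − b)))
Exponent: 1.7 × 1.91 × (-2.36 − (-1.0)) = -4.4159
1/(1 + e^{4.4159}) = 0.0119
P = 0.0119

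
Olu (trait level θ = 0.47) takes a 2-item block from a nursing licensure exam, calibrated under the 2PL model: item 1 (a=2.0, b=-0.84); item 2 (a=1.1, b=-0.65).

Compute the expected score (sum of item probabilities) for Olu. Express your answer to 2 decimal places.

P(θ) = 1 / (1 + exp(−a(θ − b)))
P_1 = 1/(1+e^{-2.6200}) = 0.9321
P_2 = 1/(1+e^{-1.2320}) = 0.7742
E[score] = 0.9321 + 0.7742 = 1.7063

1.71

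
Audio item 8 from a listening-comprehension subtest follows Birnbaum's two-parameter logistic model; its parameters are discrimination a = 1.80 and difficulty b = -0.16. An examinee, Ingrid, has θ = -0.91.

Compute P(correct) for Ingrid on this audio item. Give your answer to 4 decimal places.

P(θ) = 1 / (1 + exp(−a(θ − b)))
Exponent: 1.80 × (-0.91 − (-0.16)) = -1.3500
1/(1 + e^{1.3500}) = 0.2059

0.2059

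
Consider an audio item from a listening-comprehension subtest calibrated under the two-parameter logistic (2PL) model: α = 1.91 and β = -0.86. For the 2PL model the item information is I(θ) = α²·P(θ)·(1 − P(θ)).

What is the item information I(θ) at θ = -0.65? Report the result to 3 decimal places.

0.876

P = 1/(1+e^{-0.4011}) = 0.5990
P(1−P) = 0.5990 × 0.4010 = 0.2402
I = α² × P(1−P) = 1.91² × 0.2402 = 0.87630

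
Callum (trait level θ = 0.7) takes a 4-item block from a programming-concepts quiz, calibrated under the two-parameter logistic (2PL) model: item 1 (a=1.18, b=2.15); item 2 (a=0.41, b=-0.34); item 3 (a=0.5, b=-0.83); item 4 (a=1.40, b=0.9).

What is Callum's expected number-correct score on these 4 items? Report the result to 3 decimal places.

1.871

P(θ) = 1 / (1 + exp(−a(θ − b)))
P_1 = 1/(1+e^{1.7110}) = 0.1530
P_2 = 1/(1+e^{-0.4264}) = 0.6050
P_3 = 1/(1+e^{-0.7650}) = 0.6824
P_4 = 1/(1+e^{0.2800}) = 0.4305
E[score] = 0.1530 + 0.6050 + 0.6824 + 0.4305 = 1.8709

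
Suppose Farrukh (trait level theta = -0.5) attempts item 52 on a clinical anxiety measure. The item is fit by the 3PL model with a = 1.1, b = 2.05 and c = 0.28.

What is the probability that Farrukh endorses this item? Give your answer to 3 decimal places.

0.321

P(theta) = c + (1 − c) · 1 / (1 + exp(−a(theta − b)))
Exponent: 1.1 × (-0.5 − 2.05) = -2.8050
1/(1 + e^{2.8050}) = 0.0571
P = 0.28 + 0.72 × 0.0571 = 0.3211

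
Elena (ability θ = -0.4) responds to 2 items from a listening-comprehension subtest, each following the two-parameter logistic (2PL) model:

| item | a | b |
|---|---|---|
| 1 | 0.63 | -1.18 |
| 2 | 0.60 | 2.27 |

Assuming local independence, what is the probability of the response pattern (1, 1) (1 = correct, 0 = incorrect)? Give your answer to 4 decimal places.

P(θ) = 1 / (1 + exp(−a(θ − b)))
P_1 = 1/(1+e^{-0.4914}) = 0.6204
P_2 = 1/(1+e^{1.6020}) = 0.1677
L = P_1 × P_2 = 0.6204 × 0.1677 = 0.10405

0.1040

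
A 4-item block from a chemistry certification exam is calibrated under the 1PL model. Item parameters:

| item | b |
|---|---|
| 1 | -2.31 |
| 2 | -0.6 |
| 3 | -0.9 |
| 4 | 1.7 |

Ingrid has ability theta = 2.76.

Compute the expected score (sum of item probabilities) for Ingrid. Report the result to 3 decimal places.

3.678

P(theta) = 1 / (1 + exp(−(theta − b)))
P_1 = 1/(1+e^{-5.0700}) = 0.9938
P_2 = 1/(1+e^{-3.3600}) = 0.9664
P_3 = 1/(1+e^{-3.6600}) = 0.9749
P_4 = 1/(1+e^{-1.0600}) = 0.7427
E[score] = 0.9938 + 0.9664 + 0.9749 + 0.7427 = 3.6778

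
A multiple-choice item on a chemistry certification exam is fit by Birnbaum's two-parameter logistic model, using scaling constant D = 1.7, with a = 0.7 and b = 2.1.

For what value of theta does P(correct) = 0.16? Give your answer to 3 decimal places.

0.707

P(theta) = 1 / (1 + exp(−D·a(theta − b)))
logit = ln(0.1600/0.8400) = -1.6582
theta = b + logit/(1.7·a) = 2.1 + (-1.6582)/1.1900 = 0.7065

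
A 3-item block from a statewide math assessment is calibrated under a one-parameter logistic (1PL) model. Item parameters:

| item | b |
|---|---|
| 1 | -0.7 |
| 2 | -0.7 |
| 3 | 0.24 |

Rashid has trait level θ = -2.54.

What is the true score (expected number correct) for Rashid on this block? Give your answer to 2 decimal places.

P(θ) = 1 / (1 + exp(−(θ − b)))
P_1 = 1/(1+e^{1.8400}) = 0.1371
P_2 = 1/(1+e^{1.8400}) = 0.1371
P_3 = 1/(1+e^{2.7800}) = 0.0584
E[score] = 0.1371 + 0.1371 + 0.0584 = 0.3325

0.33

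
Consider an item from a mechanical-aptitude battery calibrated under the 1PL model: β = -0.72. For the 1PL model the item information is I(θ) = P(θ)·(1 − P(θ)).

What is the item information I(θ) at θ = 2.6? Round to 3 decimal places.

P = 1/(1+e^{-3.3200}) = 0.9651
P(1−P) = 0.9651 × 0.0349 = 0.0337
I = P(1−P) = 0.03367

0.034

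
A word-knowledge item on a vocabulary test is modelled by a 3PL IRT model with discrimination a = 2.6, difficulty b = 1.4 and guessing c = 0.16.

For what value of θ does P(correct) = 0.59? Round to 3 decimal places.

P(θ) = c + (1 − c) · 1 / (1 + exp(−a(θ − b)))
Remove guessing floor: (0.59 − 0.16)/(1 − 0.16) = 0.5119
logit = ln(0.5119/0.4881) = 0.0476
θ = b + logit/(a) = 1.4 + 0.0476/2.6000 = 1.4183

1.418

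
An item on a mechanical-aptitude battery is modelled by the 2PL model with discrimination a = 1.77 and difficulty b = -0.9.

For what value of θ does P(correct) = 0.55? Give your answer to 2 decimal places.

-0.79

P(θ) = 1 / (1 + exp(−a(θ − b)))
logit = ln(0.5500/0.4500) = 0.2007
θ = b + logit/(a) = -0.9 + 0.2007/1.7700 = -0.7866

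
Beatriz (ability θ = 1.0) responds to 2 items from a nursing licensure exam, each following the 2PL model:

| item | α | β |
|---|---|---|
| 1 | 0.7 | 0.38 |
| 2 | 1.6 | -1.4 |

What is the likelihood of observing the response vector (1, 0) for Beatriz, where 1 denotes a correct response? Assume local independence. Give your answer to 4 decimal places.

P(θ) = 1 / (1 + exp(−α(θ − β)))
P_1 = 1/(1+e^{-0.4340}) = 0.6068
P_2 = 1/(1+e^{-3.8400}) = 0.9790
L = P_1 × (1−P_2) = 0.6068 × 0.0210 = 0.01277

0.0128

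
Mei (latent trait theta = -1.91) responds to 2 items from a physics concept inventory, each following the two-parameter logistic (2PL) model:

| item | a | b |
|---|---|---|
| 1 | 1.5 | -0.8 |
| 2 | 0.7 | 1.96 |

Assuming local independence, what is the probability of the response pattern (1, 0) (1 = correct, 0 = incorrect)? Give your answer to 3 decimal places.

0.149

P(theta) = 1 / (1 + exp(−a(theta − b)))
P_1 = 1/(1+e^{1.6650}) = 0.1591
P_2 = 1/(1+e^{2.7090}) = 0.0624
L = P_1 × (1−P_2) = 0.1591 × 0.9376 = 0.14916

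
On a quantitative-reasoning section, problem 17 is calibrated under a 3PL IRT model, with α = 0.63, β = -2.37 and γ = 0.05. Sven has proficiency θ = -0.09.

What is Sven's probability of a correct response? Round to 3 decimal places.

P(θ) = γ + (1 − γ) · 1 / (1 + exp(−α(θ − β)))
Exponent: 0.63 × (-0.09 − (-2.37)) = 1.4364
1/(1 + e^{-1.4364}) = 0.8079
P = 0.05 + 0.95 × 0.8079 = 0.8175

0.818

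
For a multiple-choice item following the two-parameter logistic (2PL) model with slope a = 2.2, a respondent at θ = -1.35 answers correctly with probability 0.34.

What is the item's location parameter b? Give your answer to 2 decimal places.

-1.05

P(θ) = 1 / (1 + exp(−a(θ − b)))
logit(0.34) = ln(0.34/0.66) = -0.6633
b = θ − logit/(a) = -1.35 − (-0.6633)/2.2000 = -1.0485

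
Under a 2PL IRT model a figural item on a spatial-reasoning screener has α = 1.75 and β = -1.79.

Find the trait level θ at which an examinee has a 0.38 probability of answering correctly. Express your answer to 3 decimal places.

-2.070

P(θ) = 1 / (1 + exp(−α(θ − β)))
logit = ln(0.3800/0.6200) = -0.4895
θ = β + logit/(α) = -1.79 + (-0.4895)/1.7500 = -2.0697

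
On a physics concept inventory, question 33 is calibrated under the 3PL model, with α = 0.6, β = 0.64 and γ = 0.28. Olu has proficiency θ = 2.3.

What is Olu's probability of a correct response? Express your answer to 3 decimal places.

P(θ) = γ + (1 − γ) · 1 / (1 + exp(−α(θ − β)))
Exponent: 0.6 × (2.3 − 0.64) = 0.9960
1/(1 + e^{-0.9960}) = 0.7303
P = 0.28 + 0.72 × 0.7303 = 0.8058

0.806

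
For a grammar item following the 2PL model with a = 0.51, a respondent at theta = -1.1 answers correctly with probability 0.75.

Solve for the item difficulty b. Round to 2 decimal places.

P(theta) = 1 / (1 + exp(−a(theta − b)))
logit(0.75) = ln(0.75/0.25) = 1.0986
b = theta − logit/(a) = -1.1 − 1.0986/0.5100 = -3.2541

-3.25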